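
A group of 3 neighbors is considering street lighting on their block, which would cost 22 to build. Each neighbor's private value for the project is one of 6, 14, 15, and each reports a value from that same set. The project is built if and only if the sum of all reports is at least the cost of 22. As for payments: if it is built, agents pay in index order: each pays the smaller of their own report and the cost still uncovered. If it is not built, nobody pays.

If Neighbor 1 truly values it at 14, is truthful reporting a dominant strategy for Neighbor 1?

No

Consider the case where Neighbor 2 reports 6 and Neighbor 3 reports 14.
Truthful report 14: project built, pays 14, utility 14 - 14 = 0.
Report 6 instead: project built, pays 6, utility 14 - 6 = 8.
Since 8 > 0, reporting 6 is strictly better here, so truthful reporting is not dominant.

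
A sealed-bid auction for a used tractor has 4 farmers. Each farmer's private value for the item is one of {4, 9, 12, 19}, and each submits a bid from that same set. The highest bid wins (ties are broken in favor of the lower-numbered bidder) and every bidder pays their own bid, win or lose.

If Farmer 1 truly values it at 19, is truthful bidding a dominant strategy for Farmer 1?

No

Consider the case where Farmer 2 bids 4, Farmer 3 bids 4 and Farmer 4 bids 4.
Truthful bid 19: wins, pays 19, utility 19 - 19 = 0.
Bid 4 instead: wins, pays 4, utility 19 - 4 = 15.
Since 15 > 0, bidding 4 is strictly better here, so truthful bidding is not dominant.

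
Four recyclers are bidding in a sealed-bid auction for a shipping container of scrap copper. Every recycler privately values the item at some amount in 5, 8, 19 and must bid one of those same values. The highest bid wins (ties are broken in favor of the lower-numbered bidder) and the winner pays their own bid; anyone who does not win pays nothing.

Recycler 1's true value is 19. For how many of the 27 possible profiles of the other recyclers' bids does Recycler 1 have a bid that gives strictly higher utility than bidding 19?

8

Others bid (5, 5, 5): truth gives 0; bid 5 gives 14 > 0. Violating.
Others bid (5, 5, 8): truth gives 0; bid 8 gives 11 > 0. Violating.
Others bid (5, 8, 5): truth gives 0; bid 8 gives 11 > 0. Violating.
Others bid (5, 8, 8): truth gives 0; bid 8 gives 11 > 0. Violating.
Others bid (5, 5, 19): truth gives 0; no alternative beats it.
Others bid (5, 8, 19): truth gives 0; no alternative beats it.
(Checking all 27 profiles: 8 have a profitable deviation, 19 do not.)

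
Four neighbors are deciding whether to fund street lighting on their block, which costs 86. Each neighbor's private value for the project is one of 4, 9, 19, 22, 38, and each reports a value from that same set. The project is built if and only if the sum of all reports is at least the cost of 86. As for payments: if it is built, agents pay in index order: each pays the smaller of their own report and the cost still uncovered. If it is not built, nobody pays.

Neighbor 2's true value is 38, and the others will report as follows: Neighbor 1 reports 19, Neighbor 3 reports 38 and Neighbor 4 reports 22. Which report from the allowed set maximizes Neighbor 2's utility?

9

Report 4: project not built, utility 0.
Report 9: project built, pays 9, utility 38 - 9 = 29.
Report 19: project built, pays 19, utility 38 - 19 = 19.
Report 22: project built, pays 22, utility 38 - 22 = 16.
Report 38: project built, pays 38, utility 38 - 38 = 0.
The best choice is 9 with utility 29.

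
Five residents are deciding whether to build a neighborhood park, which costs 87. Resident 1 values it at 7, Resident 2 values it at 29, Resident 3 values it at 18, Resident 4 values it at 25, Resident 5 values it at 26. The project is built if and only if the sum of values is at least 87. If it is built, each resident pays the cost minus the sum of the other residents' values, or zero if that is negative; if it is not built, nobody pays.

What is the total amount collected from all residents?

Total value 105 ≥ cost 87, so it is built.
Resident 1: others sum to 98; max(0, 87 - 98) = 0.
Resident 2: others sum to 76; max(0, 87 - 76) = 11.
Resident 3: others sum to 87; max(0, 87 - 87) = 0.
Resident 4: others sum to 80; max(0, 87 - 80) = 7.
Resident 5: others sum to 79; max(0, 87 - 79) = 8.
Total collected = 0 + 11 + 0 + 7 + 8 = 26.

26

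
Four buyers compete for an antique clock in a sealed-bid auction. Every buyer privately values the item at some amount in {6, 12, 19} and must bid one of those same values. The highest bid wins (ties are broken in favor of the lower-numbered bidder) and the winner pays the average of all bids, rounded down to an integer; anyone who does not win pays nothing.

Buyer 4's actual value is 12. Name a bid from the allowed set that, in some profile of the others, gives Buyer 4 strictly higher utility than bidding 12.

19

Suppose Buyer 1 bids 6, Buyer 2 bids 6 and Buyer 3 bids 12.
Bid 12: loses, pays 0, utility 0.
Bid 19: wins, pays 10, utility 12 - 10 = 2.
So bidding 19 beats truth here (2 > 0).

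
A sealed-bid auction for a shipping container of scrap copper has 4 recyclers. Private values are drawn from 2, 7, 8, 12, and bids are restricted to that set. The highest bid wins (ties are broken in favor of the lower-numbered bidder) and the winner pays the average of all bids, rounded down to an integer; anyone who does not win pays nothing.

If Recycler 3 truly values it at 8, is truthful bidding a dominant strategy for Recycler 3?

Consider the case where Recycler 1 bids 2, Recycler 2 bids 2 and Recycler 4 bids 12.
Truthful bid 8: loses, pays 0, utility 0.
Bid 12 instead: wins, pays 7, utility 8 - 7 = 1.
Since 1 > 0, bidding 12 is strictly better here, so truthful bidding is not dominant.

No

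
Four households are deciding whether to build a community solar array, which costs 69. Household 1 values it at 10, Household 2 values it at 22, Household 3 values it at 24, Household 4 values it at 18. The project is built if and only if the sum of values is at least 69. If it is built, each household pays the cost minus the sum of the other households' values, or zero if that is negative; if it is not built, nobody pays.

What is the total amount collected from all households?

54

Total value 74 ≥ cost 69, so it is built.
Household 1: others sum to 64; max(0, 69 - 64) = 5.
Household 2: others sum to 52; max(0, 69 - 52) = 17.
Household 3: others sum to 50; max(0, 69 - 50) = 19.
Household 4: others sum to 56; max(0, 69 - 56) = 13.
Total collected = 5 + 17 + 19 + 13 = 54.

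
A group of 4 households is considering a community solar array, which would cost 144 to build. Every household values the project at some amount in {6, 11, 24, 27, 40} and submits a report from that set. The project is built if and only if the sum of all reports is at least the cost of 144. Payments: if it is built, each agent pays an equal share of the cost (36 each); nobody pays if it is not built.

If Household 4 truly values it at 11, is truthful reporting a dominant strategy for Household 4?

Check each profile of the others' reports and compare truth against every alternative report.
Others report (6, 6, 6): truth gives 0, best alternative gives 0.
Others report (6, 6, 11): truth gives 0, best alternative gives 0.
Others report (6, 6, 24): truth gives 0, best alternative gives 0.
Others report (6, 6, 27): truth gives 0, best alternative gives 0.
Others report (6, 6, 40): truth gives 0, best alternative gives 0.
Others report (6, 11, 6): truth gives 0, best alternative gives 0.
(Remaining 119 profiles checked similarly; truth is weakly best in each.)
In every case the truthful report is at least as good as any alternative, so it is a dominant strategy.

Yes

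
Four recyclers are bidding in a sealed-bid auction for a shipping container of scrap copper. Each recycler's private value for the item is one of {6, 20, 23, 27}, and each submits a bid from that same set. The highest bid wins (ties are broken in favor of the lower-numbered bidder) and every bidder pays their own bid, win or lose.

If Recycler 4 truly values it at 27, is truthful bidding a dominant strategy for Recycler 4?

No

Consider the case where Recycler 1 bids 6, Recycler 2 bids 6 and Recycler 3 bids 6.
Truthful bid 27: wins, pays 27, utility 27 - 27 = 0.
Bid 20 instead: wins, pays 20, utility 27 - 20 = 7.
Since 7 > 0, bidding 20 is strictly better here, so truthful bidding is not dominant.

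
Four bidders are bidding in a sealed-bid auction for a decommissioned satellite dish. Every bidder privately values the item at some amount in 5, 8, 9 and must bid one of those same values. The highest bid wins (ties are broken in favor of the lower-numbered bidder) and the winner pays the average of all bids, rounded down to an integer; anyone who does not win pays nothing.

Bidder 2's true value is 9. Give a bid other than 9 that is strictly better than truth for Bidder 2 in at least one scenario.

Suppose Bidder 1 bids 5, Bidder 3 bids 5 and Bidder 4 bids 5.
Bid 9: wins, pays 6, utility 9 - 6 = 3.
Bid 8: wins, pays 5, utility 9 - 5 = 4.
So bidding 8 beats truth here (4 > 3).

8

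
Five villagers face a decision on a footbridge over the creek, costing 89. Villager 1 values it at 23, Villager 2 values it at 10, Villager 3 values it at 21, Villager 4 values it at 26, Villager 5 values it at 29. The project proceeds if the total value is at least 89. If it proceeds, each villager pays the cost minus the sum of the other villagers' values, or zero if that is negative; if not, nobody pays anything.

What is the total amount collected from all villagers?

Total value 109 ≥ cost 89, so it is built.
Villager 1: others sum to 86; max(0, 89 - 86) = 3.
Villager 2: others sum to 99; max(0, 89 - 99) = 0.
Villager 3: others sum to 88; max(0, 89 - 88) = 1.
Villager 4: others sum to 83; max(0, 89 - 83) = 6.
Villager 5: others sum to 80; max(0, 89 - 80) = 9.
Total collected = 3 + 0 + 1 + 6 + 9 = 19.

19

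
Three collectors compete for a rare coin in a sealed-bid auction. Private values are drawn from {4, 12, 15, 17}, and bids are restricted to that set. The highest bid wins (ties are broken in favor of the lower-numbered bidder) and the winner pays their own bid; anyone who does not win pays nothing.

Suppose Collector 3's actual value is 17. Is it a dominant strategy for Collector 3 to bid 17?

No

Consider the case where Collector 1 bids 4 and Collector 2 bids 4.
Truthful bid 17: wins, pays 17, utility 17 - 17 = 0.
Bid 12 instead: wins, pays 12, utility 17 - 12 = 5.
Since 5 > 0, bidding 12 is strictly better here, so truthful bidding is not dominant.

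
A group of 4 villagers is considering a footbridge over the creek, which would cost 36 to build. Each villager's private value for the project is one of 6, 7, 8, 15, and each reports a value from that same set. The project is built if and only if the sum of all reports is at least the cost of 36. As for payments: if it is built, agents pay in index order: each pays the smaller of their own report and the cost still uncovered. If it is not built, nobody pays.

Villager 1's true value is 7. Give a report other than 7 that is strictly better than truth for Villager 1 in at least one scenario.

Suppose Villager 2 reports 6, Villager 3 reports 15 and Villager 4 reports 15.
Report 7: project built, pays 7, utility 7 - 7 = 0.
Report 6: project built, pays 6, utility 7 - 6 = 1.
So reporting 6 beats truth here (1 > 0).

6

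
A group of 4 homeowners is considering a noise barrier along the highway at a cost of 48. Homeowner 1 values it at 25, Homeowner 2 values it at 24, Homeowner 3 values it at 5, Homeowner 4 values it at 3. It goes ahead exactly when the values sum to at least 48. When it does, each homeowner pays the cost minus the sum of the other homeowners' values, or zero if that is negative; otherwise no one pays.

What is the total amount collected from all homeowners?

31

Total value 57 ≥ cost 48, so it is built.
Homeowner 1: others sum to 32; max(0, 48 - 32) = 16.
Homeowner 2: others sum to 33; max(0, 48 - 33) = 15.
Homeowner 3: others sum to 52; max(0, 48 - 52) = 0.
Homeowner 4: others sum to 54; max(0, 48 - 54) = 0.
Total collected = 16 + 15 + 0 + 0 = 31.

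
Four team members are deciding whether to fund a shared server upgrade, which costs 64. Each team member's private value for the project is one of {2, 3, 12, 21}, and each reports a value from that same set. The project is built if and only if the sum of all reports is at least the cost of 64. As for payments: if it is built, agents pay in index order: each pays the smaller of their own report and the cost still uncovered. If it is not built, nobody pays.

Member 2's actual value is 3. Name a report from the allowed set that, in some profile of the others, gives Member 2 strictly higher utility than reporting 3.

Suppose Member 1 reports 21, Member 3 reports 21 and Member 4 reports 21.
Report 3: project built, pays 3, utility 3 - 3 = 0.
Report 2: project built, pays 2, utility 3 - 2 = 1.
So reporting 2 beats truth here (1 > 0).

2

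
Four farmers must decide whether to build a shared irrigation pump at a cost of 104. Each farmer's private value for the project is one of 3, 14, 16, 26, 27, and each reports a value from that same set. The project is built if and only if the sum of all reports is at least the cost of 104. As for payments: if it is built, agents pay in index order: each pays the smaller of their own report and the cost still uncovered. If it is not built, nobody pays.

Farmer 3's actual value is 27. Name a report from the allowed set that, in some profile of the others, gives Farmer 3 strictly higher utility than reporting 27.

26

Suppose Farmer 1 reports 26, Farmer 2 reports 26 and Farmer 4 reports 26.
Report 27: project built, pays 27, utility 27 - 27 = 0.
Report 26: project built, pays 26, utility 27 - 26 = 1.
So reporting 26 beats truth here (1 > 0).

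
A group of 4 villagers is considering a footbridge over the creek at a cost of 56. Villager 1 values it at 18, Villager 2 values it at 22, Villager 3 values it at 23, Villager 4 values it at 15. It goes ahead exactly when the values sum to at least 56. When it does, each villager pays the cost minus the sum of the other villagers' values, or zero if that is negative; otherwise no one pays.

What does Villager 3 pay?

1

Total value 78 ≥ cost 56, so the project is built.
The other villagers' values sum to 55.
Cost minus that sum is 56 - 55 = 1.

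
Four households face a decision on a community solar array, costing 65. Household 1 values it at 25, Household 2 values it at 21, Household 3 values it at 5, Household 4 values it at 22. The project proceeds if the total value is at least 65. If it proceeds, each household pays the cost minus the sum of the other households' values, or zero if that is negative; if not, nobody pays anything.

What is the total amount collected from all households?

44

Total value 73 ≥ cost 65, so it is built.
Household 1: others sum to 48; max(0, 65 - 48) = 17.
Household 2: others sum to 52; max(0, 65 - 52) = 13.
Household 3: others sum to 68; max(0, 65 - 68) = 0.
Household 4: others sum to 51; max(0, 65 - 51) = 14.
Total collected = 17 + 13 + 0 + 14 = 44.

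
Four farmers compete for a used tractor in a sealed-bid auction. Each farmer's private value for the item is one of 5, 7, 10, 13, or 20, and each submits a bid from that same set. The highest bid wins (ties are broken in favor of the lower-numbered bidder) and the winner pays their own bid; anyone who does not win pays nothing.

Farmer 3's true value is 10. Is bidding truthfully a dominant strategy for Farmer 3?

Consider the case where Farmer 1 bids 5, Farmer 2 bids 5 and Farmer 4 bids 5.
Truthful bid 10: wins, pays 10, utility 10 - 10 = 0.
Bid 7 instead: wins, pays 7, utility 10 - 7 = 3.
Since 3 > 0, bidding 7 is strictly better here, so truthful bidding is not dominant.

No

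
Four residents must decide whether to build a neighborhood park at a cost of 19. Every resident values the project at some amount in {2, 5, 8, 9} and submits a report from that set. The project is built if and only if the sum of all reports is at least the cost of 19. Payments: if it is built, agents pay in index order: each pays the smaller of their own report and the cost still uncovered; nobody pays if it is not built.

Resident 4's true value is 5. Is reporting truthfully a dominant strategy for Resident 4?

Check each profile of the others' reports and compare truth against every alternative report.
Others report (2, 8, 9): truth gives 5, best alternative gives 5.
Others report (2, 9, 8): truth gives 5, best alternative gives 5.
Others report (2, 9, 9): truth gives 5, best alternative gives 5.
Others report (5, 5, 9): truth gives 5, best alternative gives 5.
Others report (5, 8, 8): truth gives 5, best alternative gives 5.
Others report (5, 8, 9): truth gives 5, best alternative gives 5.
(Remaining 58 profiles checked similarly; truth is weakly best in each.)
In every case the truthful report is at least as good as any alternative, so it is a dominant strategy.

Yes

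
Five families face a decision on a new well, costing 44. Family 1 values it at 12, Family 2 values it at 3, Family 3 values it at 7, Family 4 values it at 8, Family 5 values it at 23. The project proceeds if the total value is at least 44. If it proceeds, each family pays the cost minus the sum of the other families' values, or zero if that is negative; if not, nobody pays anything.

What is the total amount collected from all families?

17

Total value 53 ≥ cost 44, so it is built.
Family 1: others sum to 41; max(0, 44 - 41) = 3.
Family 2: others sum to 50; max(0, 44 - 50) = 0.
Family 3: others sum to 46; max(0, 44 - 46) = 0.
Family 4: others sum to 45; max(0, 44 - 45) = 0.
Family 5: others sum to 30; max(0, 44 - 30) = 14.
Total collected = 3 + 0 + 0 + 0 + 14 = 17.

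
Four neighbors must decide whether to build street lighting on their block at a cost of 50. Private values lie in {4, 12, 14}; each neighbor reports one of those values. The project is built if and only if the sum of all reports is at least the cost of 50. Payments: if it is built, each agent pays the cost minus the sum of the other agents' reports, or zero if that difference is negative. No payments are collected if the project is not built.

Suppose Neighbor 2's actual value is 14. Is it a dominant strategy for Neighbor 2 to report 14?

Yes

Check each profile of the others' reports and compare truth against every alternative report.
Others report (14, 14, 14): truth gives 6, best alternative gives 6.
Others report (12, 14, 14): truth gives 4, best alternative gives 4.
Others report (14, 12, 14): truth gives 4, best alternative gives 4.
Others report (14, 14, 12): truth gives 4, best alternative gives 4.
Others report (12, 12, 14): truth gives 2, best alternative gives 2.
Others report (12, 14, 12): truth gives 2, best alternative gives 2.
(Remaining 21 profiles checked similarly; truth is weakly best in each.)
In every case the truthful report is at least as good as any alternative, so it is a dominant strategy.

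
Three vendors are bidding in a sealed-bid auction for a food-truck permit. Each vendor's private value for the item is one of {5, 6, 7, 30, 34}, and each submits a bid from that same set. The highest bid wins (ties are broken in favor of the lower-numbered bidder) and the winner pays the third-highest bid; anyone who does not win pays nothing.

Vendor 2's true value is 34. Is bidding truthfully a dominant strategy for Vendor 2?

Yes

Check each profile of the others' bids and compare truth against every alternative bid.
Others bid (5, 34): truth gives 29, best alternative gives 0.
Others bid (30, 5): truth gives 29, best alternative gives 0.
Others bid (6, 34): truth gives 28, best alternative gives 0.
Others bid (30, 6): truth gives 28, best alternative gives 0.
Others bid (7, 34): truth gives 27, best alternative gives 0.
Others bid (30, 7): truth gives 27, best alternative gives 0.
(Remaining 19 profiles checked similarly; truth is weakly best in each.)
In every case the truthful bid is at least as good as any alternative, so it is a dominant strategy.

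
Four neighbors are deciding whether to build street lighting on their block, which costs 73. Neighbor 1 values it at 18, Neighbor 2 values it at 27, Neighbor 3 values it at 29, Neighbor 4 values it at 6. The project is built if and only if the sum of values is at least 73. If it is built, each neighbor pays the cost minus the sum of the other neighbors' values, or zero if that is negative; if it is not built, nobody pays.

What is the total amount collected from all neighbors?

Total value 80 ≥ cost 73, so it is built.
Neighbor 1: others sum to 62; max(0, 73 - 62) = 11.
Neighbor 2: others sum to 53; max(0, 73 - 53) = 20.
Neighbor 3: others sum to 51; max(0, 73 - 51) = 22.
Neighbor 4: others sum to 74; max(0, 73 - 74) = 0.
Total collected = 11 + 20 + 22 + 0 = 53.

53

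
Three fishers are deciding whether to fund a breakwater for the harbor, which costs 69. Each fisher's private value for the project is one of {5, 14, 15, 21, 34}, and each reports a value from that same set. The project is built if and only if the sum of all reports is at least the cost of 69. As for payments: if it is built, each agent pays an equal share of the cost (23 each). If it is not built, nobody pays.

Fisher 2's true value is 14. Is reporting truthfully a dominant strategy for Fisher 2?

Consider the case where Fisher 1 reports 21 and Fisher 3 reports 34.
Truthful report 14: project built, pays 23, utility 14 - 23 = -9.
Report 5 instead: project not built, utility 0.
Since 0 > -9, reporting 5 is strictly better here, so truthful reporting is not dominant.

No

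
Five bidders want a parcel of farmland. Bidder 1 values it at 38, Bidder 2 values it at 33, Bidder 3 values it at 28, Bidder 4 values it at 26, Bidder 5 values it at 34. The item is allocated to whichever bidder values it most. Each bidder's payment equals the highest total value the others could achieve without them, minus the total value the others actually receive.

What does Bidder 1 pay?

Bidder 1 has the highest value and receives the item.
Without Bidder 1, the item would go to the next-highest value, 34, so the others could achieve 34.
With Bidder 1 present and winning, the others receive nothing, so their total is 0.
Payment = 34 - 0 = 34.

34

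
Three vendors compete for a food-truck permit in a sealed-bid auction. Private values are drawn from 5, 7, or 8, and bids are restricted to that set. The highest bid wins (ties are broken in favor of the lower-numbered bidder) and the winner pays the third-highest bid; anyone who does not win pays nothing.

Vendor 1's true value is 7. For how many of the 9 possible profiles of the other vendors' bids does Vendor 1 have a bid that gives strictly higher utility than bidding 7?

Others bid (5, 8): truth gives 0; bid 8 gives 2 > 0. Violating.
Others bid (8, 5): truth gives 0; bid 8 gives 2 > 0. Violating.
Others bid (5, 5): truth gives 2; no alternative beats it.
Others bid (5, 7): truth gives 2; no alternative beats it.
(Checking all 9 profiles: 2 have a profitable deviation, 7 do not.)

2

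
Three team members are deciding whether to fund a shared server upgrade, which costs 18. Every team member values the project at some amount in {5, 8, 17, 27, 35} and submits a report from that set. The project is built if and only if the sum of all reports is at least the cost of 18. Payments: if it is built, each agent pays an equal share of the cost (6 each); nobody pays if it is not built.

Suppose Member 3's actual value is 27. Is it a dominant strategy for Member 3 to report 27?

Yes

Check each profile of the others' reports and compare truth against every alternative report.
Others report (5, 5): truth gives 21, best alternative gives 21.
Others report (5, 8): truth gives 21, best alternative gives 21.
Others report (5, 17): truth gives 21, best alternative gives 21.
Others report (5, 27): truth gives 21, best alternative gives 21.
Others report (5, 35): truth gives 21, best alternative gives 21.
Others report (8, 5): truth gives 21, best alternative gives 21.
(Remaining 19 profiles checked similarly; truth is weakly best in each.)
In every case the truthful report is at least as good as any alternative, so it is a dominant strategy.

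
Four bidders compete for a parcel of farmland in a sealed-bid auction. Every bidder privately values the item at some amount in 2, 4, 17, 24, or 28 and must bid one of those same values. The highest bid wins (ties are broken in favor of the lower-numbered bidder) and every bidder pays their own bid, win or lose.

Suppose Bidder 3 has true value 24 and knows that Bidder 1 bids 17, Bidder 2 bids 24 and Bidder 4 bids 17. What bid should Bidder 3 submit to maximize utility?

2

Bid 2: loses but pays 2, utility -2.
Bid 4: loses but pays 4, utility -4.
Bid 17: loses but pays 17, utility -17.
Bid 24: loses but pays 24, utility -24.
Bid 28: wins, pays 28, utility 24 - 28 = -4.
The best choice is 2 with utility -2.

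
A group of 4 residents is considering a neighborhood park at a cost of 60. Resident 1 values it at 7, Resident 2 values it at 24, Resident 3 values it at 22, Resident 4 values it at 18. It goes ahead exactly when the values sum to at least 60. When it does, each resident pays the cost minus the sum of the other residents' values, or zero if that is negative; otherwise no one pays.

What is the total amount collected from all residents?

Total value 71 ≥ cost 60, so it is built.
Resident 1: others sum to 64; max(0, 60 - 64) = 0.
Resident 2: others sum to 47; max(0, 60 - 47) = 13.
Resident 3: others sum to 49; max(0, 60 - 49) = 11.
Resident 4: others sum to 53; max(0, 60 - 53) = 7.
Total collected = 0 + 13 + 11 + 7 = 31.

31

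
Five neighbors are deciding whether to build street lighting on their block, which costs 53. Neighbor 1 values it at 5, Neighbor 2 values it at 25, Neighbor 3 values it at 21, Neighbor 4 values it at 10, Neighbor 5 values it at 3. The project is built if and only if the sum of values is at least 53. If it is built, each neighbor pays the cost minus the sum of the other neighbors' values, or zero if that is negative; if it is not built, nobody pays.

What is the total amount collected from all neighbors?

Total value 64 ≥ cost 53, so it is built.
Neighbor 1: others sum to 59; max(0, 53 - 59) = 0.
Neighbor 2: others sum to 39; max(0, 53 - 39) = 14.
Neighbor 3: others sum to 43; max(0, 53 - 43) = 10.
Neighbor 4: others sum to 54; max(0, 53 - 54) = 0.
Neighbor 5: others sum to 61; max(0, 53 - 61) = 0.
Total collected = 0 + 14 + 10 + 0 + 0 = 24.

24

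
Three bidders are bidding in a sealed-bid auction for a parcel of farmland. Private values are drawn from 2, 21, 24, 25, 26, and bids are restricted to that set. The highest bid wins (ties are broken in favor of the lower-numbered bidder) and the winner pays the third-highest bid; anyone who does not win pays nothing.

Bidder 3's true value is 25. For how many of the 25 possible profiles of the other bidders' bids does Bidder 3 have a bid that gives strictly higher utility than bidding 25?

Others bid (2, 25): truth gives 0; bid 26 gives 23 > 0. Violating.
Others bid (21, 25): truth gives 0; bid 26 gives 4 > 0. Violating.
Others bid (24, 25): truth gives 0; bid 26 gives 1 > 0. Violating.
Others bid (25, 2): truth gives 0; bid 26 gives 23 > 0. Violating.
Others bid (2, 2): truth gives 23; no alternative beats it.
Others bid (2, 21): truth gives 23; no alternative beats it.
(Checking all 25 profiles: 6 have a profitable deviation, 19 do not.)

6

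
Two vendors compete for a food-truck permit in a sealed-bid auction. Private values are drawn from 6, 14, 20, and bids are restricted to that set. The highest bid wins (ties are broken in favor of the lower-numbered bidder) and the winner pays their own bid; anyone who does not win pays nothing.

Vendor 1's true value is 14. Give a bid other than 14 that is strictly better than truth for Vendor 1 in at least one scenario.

Suppose Vendor 2 bids 6.
Bid 14: wins, pays 14, utility 14 - 14 = 0.
Bid 6: wins, pays 6, utility 14 - 6 = 8.
So bidding 6 beats truth here (8 > 0).

6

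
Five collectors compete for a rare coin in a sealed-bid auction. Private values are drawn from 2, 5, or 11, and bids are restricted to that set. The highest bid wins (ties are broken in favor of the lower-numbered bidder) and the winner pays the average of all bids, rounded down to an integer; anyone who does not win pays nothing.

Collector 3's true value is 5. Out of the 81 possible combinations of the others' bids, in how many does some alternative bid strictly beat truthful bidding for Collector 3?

Others bid (2, 5, 2, 2): truth gives 0; bid 11 gives 1 > 0. Violating.
Others bid (5, 2, 2, 2): truth gives 0; bid 11 gives 1 > 0. Violating.
Others bid (2, 2, 2, 2): truth gives 3; no alternative beats it.
Others bid (2, 2, 2, 5): truth gives 2; no alternative beats it.
(Checking all 81 profiles: 2 have a profitable deviation, 79 do not.)

2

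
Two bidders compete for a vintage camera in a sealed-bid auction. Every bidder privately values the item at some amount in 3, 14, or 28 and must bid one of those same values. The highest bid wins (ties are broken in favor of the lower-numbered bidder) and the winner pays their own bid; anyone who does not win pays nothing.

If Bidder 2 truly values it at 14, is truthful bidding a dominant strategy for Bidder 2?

Yes

Check each profile of the others' bids and compare truth against every alternative bid.
Others bid (3): truth gives 0, best alternative gives 0.
Others bid (14): truth gives 0, best alternative gives 0.
Others bid (28): truth gives 0, best alternative gives 0.
In every case the truthful bid is at least as good as any alternative, so it is a dominant strategy.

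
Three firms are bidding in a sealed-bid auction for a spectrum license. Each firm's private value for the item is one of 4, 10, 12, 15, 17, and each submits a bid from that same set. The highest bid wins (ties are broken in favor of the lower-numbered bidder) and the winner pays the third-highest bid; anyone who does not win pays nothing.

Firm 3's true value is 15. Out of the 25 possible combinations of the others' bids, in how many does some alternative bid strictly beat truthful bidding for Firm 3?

Others bid (4, 15): truth gives 0; bid 17 gives 11 > 0. Violating.
Others bid (10, 15): truth gives 0; bid 17 gives 5 > 0. Violating.
Others bid (12, 15): truth gives 0; bid 17 gives 3 > 0. Violating.
Others bid (15, 4): truth gives 0; bid 17 gives 11 > 0. Violating.
Others bid (4, 4): truth gives 11; no alternative beats it.
Others bid (4, 10): truth gives 11; no alternative beats it.
(Checking all 25 profiles: 6 have a profitable deviation, 19 do not.)

6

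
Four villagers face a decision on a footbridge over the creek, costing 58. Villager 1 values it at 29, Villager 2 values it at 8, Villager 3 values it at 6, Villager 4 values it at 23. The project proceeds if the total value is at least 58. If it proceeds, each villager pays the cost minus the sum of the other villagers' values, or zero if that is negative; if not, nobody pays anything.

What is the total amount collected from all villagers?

36

Total value 66 ≥ cost 58, so it is built.
Villager 1: others sum to 37; max(0, 58 - 37) = 21.
Villager 2: others sum to 58; max(0, 58 - 58) = 0.
Villager 3: others sum to 60; max(0, 58 - 60) = 0.
Villager 4: others sum to 43; max(0, 58 - 43) = 15.
Total collected = 21 + 0 + 0 + 15 = 36.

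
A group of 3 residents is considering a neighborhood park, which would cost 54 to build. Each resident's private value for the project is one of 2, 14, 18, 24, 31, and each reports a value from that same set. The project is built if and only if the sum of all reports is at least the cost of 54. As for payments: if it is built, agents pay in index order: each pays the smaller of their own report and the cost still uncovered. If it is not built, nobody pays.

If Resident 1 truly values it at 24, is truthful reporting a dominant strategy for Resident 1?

Consider the case where Resident 2 reports 14 and Resident 3 reports 24.
Truthful report 24: project built, pays 24, utility 24 - 24 = 0.
Report 18 instead: project built, pays 18, utility 24 - 18 = 6.
Since 6 > 0, reporting 18 is strictly better here, so truthful reporting is not dominant.

No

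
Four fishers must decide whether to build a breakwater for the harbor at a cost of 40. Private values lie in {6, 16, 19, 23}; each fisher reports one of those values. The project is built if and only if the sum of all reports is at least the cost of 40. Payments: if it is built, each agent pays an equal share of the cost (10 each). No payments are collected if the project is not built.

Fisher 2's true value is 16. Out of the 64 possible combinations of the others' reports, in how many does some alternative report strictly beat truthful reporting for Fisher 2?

Others report (6, 6, 6): truth gives 0; report 23 gives 6 > 0. Violating.
Others report (6, 6, 16): truth gives 6; no alternative beats it.
Others report (6, 6, 19): truth gives 6; no alternative beats it.
(Checking all 64 profiles: 1 has a profitable deviation, 63 do not.)

1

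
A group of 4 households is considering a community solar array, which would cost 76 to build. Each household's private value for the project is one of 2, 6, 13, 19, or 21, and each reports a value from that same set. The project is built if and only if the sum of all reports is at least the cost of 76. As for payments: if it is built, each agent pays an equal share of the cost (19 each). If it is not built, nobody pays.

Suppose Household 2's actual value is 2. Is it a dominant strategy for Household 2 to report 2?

Yes

Check each profile of the others' reports and compare truth against every alternative report.
Others report (2, 2, 2): truth gives 0, best alternative gives 0.
Others report (2, 2, 6): truth gives 0, best alternative gives 0.
Others report (2, 2, 13): truth gives 0, best alternative gives 0.
Others report (2, 2, 19): truth gives 0, best alternative gives 0.
Others report (2, 2, 21): truth gives 0, best alternative gives 0.
Others report (2, 6, 2): truth gives 0, best alternative gives 0.
(Remaining 119 profiles checked similarly; truth is weakly best in each.)
In every case the truthful report is at least as good as any alternative, so it is a dominant strategy.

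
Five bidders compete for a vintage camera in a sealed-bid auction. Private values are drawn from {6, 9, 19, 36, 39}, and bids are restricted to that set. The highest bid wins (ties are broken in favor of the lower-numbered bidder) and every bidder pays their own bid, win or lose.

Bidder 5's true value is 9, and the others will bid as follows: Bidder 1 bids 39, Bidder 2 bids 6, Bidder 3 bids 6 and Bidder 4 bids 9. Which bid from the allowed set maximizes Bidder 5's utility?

6

Bid 6: loses but pays 6, utility -6.
Bid 9: loses but pays 9, utility -9.
Bid 19: loses but pays 19, utility -19.
Bid 36: loses but pays 36, utility -36.
Bid 39: loses but pays 39, utility -39.
The best choice is 6 with utility -6.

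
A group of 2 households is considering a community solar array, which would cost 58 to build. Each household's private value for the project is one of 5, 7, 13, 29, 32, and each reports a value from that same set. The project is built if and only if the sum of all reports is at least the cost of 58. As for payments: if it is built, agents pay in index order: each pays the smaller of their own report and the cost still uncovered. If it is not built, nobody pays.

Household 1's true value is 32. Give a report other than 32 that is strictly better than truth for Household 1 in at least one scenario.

29

Suppose Household 2 reports 29.
Report 32: project built, pays 32, utility 32 - 32 = 0.
Report 29: project built, pays 29, utility 32 - 29 = 3.
So reporting 29 beats truth here (3 > 0).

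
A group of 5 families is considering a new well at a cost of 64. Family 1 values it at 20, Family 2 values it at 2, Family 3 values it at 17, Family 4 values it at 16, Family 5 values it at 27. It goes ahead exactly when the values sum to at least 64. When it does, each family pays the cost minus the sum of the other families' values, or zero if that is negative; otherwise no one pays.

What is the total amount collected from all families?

Total value 82 ≥ cost 64, so it is built.
Family 1: others sum to 62; max(0, 64 - 62) = 2.
Family 2: others sum to 80; max(0, 64 - 80) = 0.
Family 3: others sum to 65; max(0, 64 - 65) = 0.
Family 4: others sum to 66; max(0, 64 - 66) = 0.
Family 5: others sum to 55; max(0, 64 - 55) = 9.
Total collected = 2 + 0 + 0 + 0 + 9 = 11.

11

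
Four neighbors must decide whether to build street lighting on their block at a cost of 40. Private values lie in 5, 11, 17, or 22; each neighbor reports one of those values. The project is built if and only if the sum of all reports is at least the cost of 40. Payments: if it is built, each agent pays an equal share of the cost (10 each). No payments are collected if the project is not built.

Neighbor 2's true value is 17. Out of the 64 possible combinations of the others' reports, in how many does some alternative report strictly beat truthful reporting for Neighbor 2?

3

Others report (5, 5, 11): truth gives 0; report 22 gives 7 > 0. Violating.
Others report (5, 11, 5): truth gives 0; report 22 gives 7 > 0. Violating.
Others report (11, 5, 5): truth gives 0; report 22 gives 7 > 0. Violating.
Others report (5, 5, 5): truth gives 0; no alternative beats it.
Others report (5, 5, 17): truth gives 7; no alternative beats it.
(Checking all 64 profiles: 3 have a profitable deviation, 61 do not.)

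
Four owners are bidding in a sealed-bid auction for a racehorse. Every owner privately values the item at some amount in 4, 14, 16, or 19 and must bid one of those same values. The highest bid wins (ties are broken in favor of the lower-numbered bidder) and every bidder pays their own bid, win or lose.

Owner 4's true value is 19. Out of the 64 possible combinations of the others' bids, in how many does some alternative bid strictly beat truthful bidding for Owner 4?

Others bid (4, 4, 4): truth gives 0; bid 14 gives 5 > 0. Violating.
Others bid (4, 4, 14): truth gives 0; bid 16 gives 3 > 0. Violating.
Others bid (4, 4, 19): truth gives -19; bid 4 gives -4 > -19. Violating.
Others bid (4, 14, 4): truth gives 0; bid 16 gives 3 > 0. Violating.
Others bid (4, 4, 16): truth gives 0; no alternative beats it.
Others bid (4, 14, 16): truth gives 0; no alternative beats it.
(Checking all 64 profiles: 45 have a profitable deviation, 19 do not.)

45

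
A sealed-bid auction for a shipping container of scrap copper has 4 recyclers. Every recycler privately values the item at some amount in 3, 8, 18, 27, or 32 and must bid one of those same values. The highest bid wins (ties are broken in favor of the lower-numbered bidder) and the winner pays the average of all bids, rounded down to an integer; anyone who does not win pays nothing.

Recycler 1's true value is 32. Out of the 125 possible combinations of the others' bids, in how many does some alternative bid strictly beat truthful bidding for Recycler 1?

Others bid (3, 3, 3): truth gives 22; bid 3 gives 29 > 22. Violating.
Others bid (3, 3, 8): truth gives 21; bid 8 gives 27 > 21. Violating.
Others bid (3, 3, 18): truth gives 18; bid 18 gives 22 > 18. Violating.
Others bid (3, 3, 27): truth gives 16; bid 27 gives 17 > 16. Violating.
Others bid (3, 3, 32): truth gives 15; no alternative beats it.
Others bid (3, 8, 32): truth gives 14; no alternative beats it.
(Checking all 125 profiles: 64 have a profitable deviation, 61 do not.)

64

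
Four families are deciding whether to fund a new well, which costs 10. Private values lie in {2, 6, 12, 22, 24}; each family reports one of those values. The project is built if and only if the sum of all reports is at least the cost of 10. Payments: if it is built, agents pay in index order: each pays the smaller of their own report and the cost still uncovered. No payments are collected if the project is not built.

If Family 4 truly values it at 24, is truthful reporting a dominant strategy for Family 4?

Yes

Check each profile of the others' reports and compare truth against every alternative report.
Others report (2, 2, 6): truth gives 24, best alternative gives 24.
Others report (2, 2, 12): truth gives 24, best alternative gives 24.
Others report (2, 2, 22): truth gives 24, best alternative gives 24.
Others report (2, 2, 24): truth gives 24, best alternative gives 24.
Others report (2, 6, 2): truth gives 24, best alternative gives 24.
Others report (2, 6, 6): truth gives 24, best alternative gives 24.
(Remaining 119 profiles checked similarly; truth is weakly best in each.)
In every case the truthful report is at least as good as any alternative, so it is a dominant strategy.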